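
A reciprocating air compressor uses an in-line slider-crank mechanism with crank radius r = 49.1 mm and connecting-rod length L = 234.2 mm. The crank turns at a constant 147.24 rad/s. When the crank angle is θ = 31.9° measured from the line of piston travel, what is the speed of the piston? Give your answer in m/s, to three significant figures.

4.50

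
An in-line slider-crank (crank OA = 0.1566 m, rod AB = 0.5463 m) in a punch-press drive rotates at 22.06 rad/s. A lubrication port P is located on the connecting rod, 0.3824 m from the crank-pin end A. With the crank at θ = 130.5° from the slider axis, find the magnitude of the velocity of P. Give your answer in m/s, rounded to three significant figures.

ω = 22.06 rad/s.  Crank-pin speed |V_A| = rω = 3.4546 m/s, perpendicular to OA.
Rod angle: sinφ = −(r/L) sinθ ⇒ φ = -12.590°; ω_rod = −rω cosθ/√(L²−r²sin²θ) = +4.2081 rad/s.
V_P = V_A + ω_rod × AP, with AP = 0.3824 m along the rod.
Components: V_Px = −rω sinθ − a·ω_rod·sinφ = -2.2761 m/s;  V_Py = rω cosθ + a·ω_rod·cosφ = -0.67312 m/s.
|V_P| = √(V_Px² + V_Py²) = 2.3736 m/s.

2.37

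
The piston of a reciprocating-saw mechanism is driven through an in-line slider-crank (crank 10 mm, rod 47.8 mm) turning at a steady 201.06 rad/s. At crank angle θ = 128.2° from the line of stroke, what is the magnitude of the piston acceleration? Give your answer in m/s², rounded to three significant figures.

269

ω = 201.1 rad/s
x(θ) = r cosθ + √(L² − r² sin²θ); with ω constant, a = ω²·d²x/dθ².
d²x/dθ² = −r cosθ − r²(cos2θ)/√u − r⁴ sin²2θ/(4u^{3/2}),  u = L² − r² sin²θ = 0.00222308 m².
Substituting r = 0.01 m, L = 0.0478 m, θ = 128.2°: d²x/dθ² = +0.0066603 m.
a = ω²·d²x/dθ² = (201.1)²·(+0.0066603) = +269.24 m/s²;  |a| = 269.24 m/s².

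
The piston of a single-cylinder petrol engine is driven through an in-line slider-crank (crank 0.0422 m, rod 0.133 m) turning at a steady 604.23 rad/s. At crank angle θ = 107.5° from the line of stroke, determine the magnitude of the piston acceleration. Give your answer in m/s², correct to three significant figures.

ω = 604.2 rad/s
x(θ) = r cosθ + √(L² − r² sin²θ); with ω constant, a = ω²·d²x/dθ².
d²x/dθ² = −r cosθ − r²(cos2θ)/√u − r⁴ sin²2θ/(4u^{3/2}),  u = L² − r² sin²θ = 0.0160692 m².
Substituting r = 0.0422 m, L = 0.133 m, θ = 107.5°: d²x/dθ² = +0.02407 m.
a = ω²·d²x/dθ² = (604.2)²·(+0.02407) = +8787.6 m/s²;  |a| = 8787.6 m/s².

8790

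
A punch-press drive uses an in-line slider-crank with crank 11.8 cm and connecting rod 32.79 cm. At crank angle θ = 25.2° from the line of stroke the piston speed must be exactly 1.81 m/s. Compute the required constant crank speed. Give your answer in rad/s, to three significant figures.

27.1

For an in-line slider-crank, |v_piston| = rω|sinθ|·[1 + r cosθ/√(L² − r² sin²θ)].
With r = 0.118 m, L = 0.3279 m, θ = 25.2°: the bracketed kinematic factor |dx/dθ| = 0.066797 m.
ω = v/|dx/dθ| = 1.81/0.066797 = 27.097 rad/s.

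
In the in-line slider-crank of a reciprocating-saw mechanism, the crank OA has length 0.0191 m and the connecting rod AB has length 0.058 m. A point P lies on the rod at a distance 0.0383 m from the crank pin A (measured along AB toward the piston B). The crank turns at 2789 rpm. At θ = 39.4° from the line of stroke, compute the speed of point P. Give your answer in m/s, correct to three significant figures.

ω = 292.1 rad/s.  Crank-pin speed |V_A| = rω = 5.5784 m/s, perpendicular to OA.
Rod angle: sinφ = −(r/L) sinθ ⇒ φ = -12.065°; ω_rod = −rω cosθ/√(L²−r²sin²θ) = -76 rad/s.
V_P = V_A + ω_rod × AP, with AP = 0.0383 m along the rod.
Components: V_Px = −rω sinθ − a·ω_rod·sinφ = -4.1492 m/s;  V_Py = rω cosθ + a·ω_rod·cosφ = +1.4641 m/s.
|V_P| = √(V_Px² + V_Py²) = 4.4 m/s.

4.40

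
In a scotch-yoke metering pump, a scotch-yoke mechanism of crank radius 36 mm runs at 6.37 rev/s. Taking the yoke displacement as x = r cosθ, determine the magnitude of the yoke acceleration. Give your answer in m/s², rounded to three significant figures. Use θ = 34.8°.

ω = 40.02 rad/s (from 6.37 rev/s).
x = r cosθ ⇒ ẍ = −rω² cosθ (ω constant).
|a| = rω²|cosθ| = 0.036·(40.02)²·|cos 34.8°| = 47.355 m/s².

47.4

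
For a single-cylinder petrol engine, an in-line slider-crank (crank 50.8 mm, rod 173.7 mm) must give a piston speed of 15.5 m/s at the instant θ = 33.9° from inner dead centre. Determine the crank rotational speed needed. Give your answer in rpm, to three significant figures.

4190

For an in-line slider-crank, |v_piston| = rω|sinθ|·[1 + r cosθ/√(L² − r² sin²θ)].
With r = 0.0508 m, L = 0.1737 m, θ = 33.9°: the bracketed kinematic factor |dx/dθ| = 0.035305 m.
ω = v/|dx/dθ| = 15.5/0.035305 = 439.04 rad/s.
N = 60ω/(2π) = 4192.5 rpm.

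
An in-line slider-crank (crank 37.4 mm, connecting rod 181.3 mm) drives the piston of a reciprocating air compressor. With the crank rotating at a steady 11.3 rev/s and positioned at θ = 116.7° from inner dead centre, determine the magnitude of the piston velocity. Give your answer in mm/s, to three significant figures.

2150

ω = 2π·11.3 = 71 rad/s
For an in-line slider-crank, x = r cosθ + √(L² − r² sin²θ), so v = −rω sinθ·[1 + r cosθ/√(L² − r² sin²θ)].
With r = 0.0374 m, L = 0.1813 m, θ = 116.7°: √(L² − r² sin²θ) = 0.17819 m.
v = −0.0374·71·0.89337·[1 + 0.0374·-0.44932/0.17819] = -2.1485 m/s.
|v| = 2.1485 m/s = 2148.5 mm/s.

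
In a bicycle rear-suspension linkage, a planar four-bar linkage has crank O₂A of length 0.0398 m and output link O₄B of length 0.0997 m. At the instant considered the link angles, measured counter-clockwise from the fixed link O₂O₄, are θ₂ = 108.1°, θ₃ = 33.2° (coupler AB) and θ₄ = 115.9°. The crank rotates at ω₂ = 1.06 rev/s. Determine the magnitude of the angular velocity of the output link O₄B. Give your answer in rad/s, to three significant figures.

2.59

ω₂ = 6.66 rad/s (from 1.06 rev/s).
Differentiating the loop-closure r₂e^{iθ₂}+r₃e^{iθ₃}=r₁+r₄e^{iθ₄} gives r₂ω₂e^{iθ₂}+r₃ω₃e^{iθ₃}=r₄ω₄e^{iθ₄}.
Eliminating the other unknown: ω₄ = r₂ω₂ sin(θ₂−θ₃) / [r₄ sin(θ₄−θ₃)].
Numerator sine = +0.96547; denominator sine = +0.99189.
Result = 0.0398·6.66·(+0.96547) / (0.0997·(+0.99189)) = +2.5879 rad/s; magnitude 2.5879 rad/s.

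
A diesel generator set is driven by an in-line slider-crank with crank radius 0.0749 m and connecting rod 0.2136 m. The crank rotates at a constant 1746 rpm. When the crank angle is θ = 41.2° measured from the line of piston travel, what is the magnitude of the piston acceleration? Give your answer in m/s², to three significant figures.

2030

ω = 2π·1746/60 = 182.8 rad/s
x(θ) = r cosθ + √(L² − r² sin²θ); with ω constant, a = ω²·d²x/dθ².
d²x/dθ² = −r cosθ − r²(cos2θ)/√u − r⁴ sin²2θ/(4u^{3/2}),  u = L² − r² sin²θ = 0.0431909 m².
Substituting r = 0.0749 m, L = 0.2136 m, θ = 41.2°: d²x/dθ² = -0.060787 m.
a = ω²·d²x/dθ² = (182.8)²·(-0.060787) = -2032.2 m/s²;  |a| = 2032.2 m/s².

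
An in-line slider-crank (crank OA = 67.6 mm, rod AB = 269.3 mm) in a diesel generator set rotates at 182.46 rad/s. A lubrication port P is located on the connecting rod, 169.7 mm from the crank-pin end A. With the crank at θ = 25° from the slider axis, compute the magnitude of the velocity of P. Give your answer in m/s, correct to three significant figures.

7.26

ω = 182.5 rad/s.  Crank-pin speed |V_A| = rω = 12.334 m/s, perpendicular to OA.
Rod angle: sinφ = −(r/L) sinθ ⇒ φ = -6.090°; ω_rod = −rω cosθ/√(L²−r²sin²θ) = -41.746 rad/s.
V_P = V_A + ω_rod × AP, with AP = 0.1697 m along the rod.
Components: V_Px = −rω sinθ − a·ω_rod·sinφ = -5.9642 m/s;  V_Py = rω cosθ + a·ω_rod·cosφ = +4.1344 m/s.
|V_P| = √(V_Px² + V_Py²) = 7.2571 m/s.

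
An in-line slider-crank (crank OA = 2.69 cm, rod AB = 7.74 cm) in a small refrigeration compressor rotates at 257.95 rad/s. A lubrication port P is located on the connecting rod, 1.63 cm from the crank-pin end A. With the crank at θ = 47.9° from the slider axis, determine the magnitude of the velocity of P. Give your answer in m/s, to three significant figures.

ω = 257.9 rad/s.  Crank-pin speed |V_A| = rω = 6.9389 m/s, perpendicular to OA.
Rod angle: sinφ = −(r/L) sinθ ⇒ φ = -14.944°; ω_rod = −rω cosθ/√(L²−r²sin²θ) = -62.207 rad/s.
V_P = V_A + ω_rod × AP, with AP = 0.0163 m along the rod.
Components: V_Px = −rω sinθ − a·ω_rod·sinφ = -5.4099 m/s;  V_Py = rω cosθ + a·ω_rod·cosφ = +3.6723 m/s.
|V_P| = √(V_Px² + V_Py²) = 6.5386 m/s.

6.54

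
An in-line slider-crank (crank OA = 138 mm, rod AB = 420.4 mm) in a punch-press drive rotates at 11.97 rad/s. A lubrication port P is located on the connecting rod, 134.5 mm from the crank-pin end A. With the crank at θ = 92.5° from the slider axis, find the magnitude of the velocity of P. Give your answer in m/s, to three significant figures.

1.64

ω = 11.97 rad/s.  Crank-pin speed |V_A| = rω = 1.6519 m/s, perpendicular to OA.
Rod angle: sinφ = −(r/L) sinθ ⇒ φ = -19.144°; ω_rod = −rω cosθ/√(L²−r²sin²θ) = +0.18143 rad/s.
V_P = V_A + ω_rod × AP, with AP = 0.1345 m along the rod.
Components: V_Px = −rω sinθ − a·ω_rod·sinφ = -1.6423 m/s;  V_Py = rω cosθ + a·ω_rod·cosφ = -0.049001 m/s.
|V_P| = √(V_Px² + V_Py²) = 1.643 m/s.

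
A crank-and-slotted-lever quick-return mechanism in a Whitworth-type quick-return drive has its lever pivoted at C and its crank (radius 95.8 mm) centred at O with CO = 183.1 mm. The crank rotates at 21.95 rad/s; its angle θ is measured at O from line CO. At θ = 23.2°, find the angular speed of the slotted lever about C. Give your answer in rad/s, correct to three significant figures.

ω = 21.95 rad/s
Crank pin A relative to C: A = (d + r cosθ, r sinθ); lever angle φ = atan2(r sinθ, d + r cosθ).
Differentiating tanφ: φ̇ = rω(d cosθ + r)/(d² + r² + 2dr cosθ).
d² + r² + 2dr cosθ = |CA|² = 0.0749483 m²;  d cosθ + r = +0.26409 m.
|ω_lever| = |0.0958·21.95·+0.26409| / 0.0749483 = 7.4096 rad/s.

7.41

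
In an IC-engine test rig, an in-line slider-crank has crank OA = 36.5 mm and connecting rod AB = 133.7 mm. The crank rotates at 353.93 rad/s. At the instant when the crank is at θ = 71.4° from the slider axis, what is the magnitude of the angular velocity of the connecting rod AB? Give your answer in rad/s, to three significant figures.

31.9

ω = 353.9 rad/s
The rod makes angle φ with the slider axis where L sinφ = r sinθ; differentiating, L cosφ·φ̇ = r ω cosθ.
L cosφ = √(L² − r² sin²θ) = 0.12915 m.
|ω_rod| = r ω |cosθ| / √(L² − r² sin²θ) = 0.0365·353.9·0.31896/0.12915 = 31.905 rad/s.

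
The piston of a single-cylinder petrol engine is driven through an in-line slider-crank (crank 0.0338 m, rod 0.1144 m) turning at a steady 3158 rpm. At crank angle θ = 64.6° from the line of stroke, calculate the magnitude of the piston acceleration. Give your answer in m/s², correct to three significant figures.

ω = 2π·3158/60 = 330.7 rad/s
x(θ) = r cosθ + √(L² − r² sin²θ); with ω constant, a = ω²·d²x/dθ².
d²x/dθ² = −r cosθ − r²(cos2θ)/√u − r⁴ sin²2θ/(4u^{3/2}),  u = L² − r² sin²θ = 0.0121551 m².
Substituting r = 0.0338 m, L = 0.1144 m, θ = 64.6°: d²x/dθ² = -0.008095 m.
a = ω²·d²x/dθ² = (330.7)²·(-0.008095) = -885.31 m/s²;  |a| = 885.31 m/s².

885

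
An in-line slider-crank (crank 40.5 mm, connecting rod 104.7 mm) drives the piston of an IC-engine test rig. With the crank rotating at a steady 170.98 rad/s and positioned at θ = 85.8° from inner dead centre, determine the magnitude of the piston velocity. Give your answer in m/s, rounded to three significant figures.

7.12

ω = 171 rad/s
For an in-line slider-crank, x = r cosθ + √(L² − r² sin²θ), so v = −rω sinθ·[1 + r cosθ/√(L² − r² sin²θ)].
With r = 0.0405 m, L = 0.1047 m, θ = 85.8°: √(L² − r² sin²θ) = 0.096595 m.
v = −0.0405·171·0.99731·[1 + 0.0405·0.07324/0.096595] = -7.1182 m/s.
|v| = 7.1182 m/s.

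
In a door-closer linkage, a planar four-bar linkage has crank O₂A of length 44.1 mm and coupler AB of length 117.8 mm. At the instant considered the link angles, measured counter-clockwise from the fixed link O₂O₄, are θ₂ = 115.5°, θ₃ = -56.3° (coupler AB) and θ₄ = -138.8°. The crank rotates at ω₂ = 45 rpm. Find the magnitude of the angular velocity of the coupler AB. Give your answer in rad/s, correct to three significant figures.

1.71

ω₂ = 4.712 rad/s (from 45 rpm).
Differentiating the loop-closure r₂e^{iθ₂}+r₃e^{iθ₃}=r₁+r₄e^{iθ₄} gives r₂ω₂e^{iθ₂}+r₃ω₃e^{iθ₃}=r₄ω₄e^{iθ₄}.
Eliminating the other unknown: ω₃ = r₂ω₂ sin(θ₄−θ₂) / [r₃ sin(θ₃−θ₄)].
Numerator sine = +0.96269; denominator sine = +0.99144.
Result = 0.0441·4.712·(+0.96269) / (0.1178·(+0.99144)) = +1.713 rad/s; magnitude 1.713 rad/s.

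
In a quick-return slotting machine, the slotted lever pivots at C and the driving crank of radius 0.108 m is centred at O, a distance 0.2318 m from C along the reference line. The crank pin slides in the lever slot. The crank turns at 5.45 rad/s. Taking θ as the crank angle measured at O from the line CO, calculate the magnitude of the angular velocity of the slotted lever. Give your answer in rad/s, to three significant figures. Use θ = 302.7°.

1.48

ω = 5.45 rad/s
Crank pin A relative to C: A = (d + r cosθ, r sinθ); lever angle φ = atan2(r sinθ, d + r cosθ).
Differentiating tanφ: φ̇ = rω(d cosθ + r)/(d² + r² + 2dr cosθ).
d² + r² + 2dr cosθ = |CA|² = 0.0924444 m²;  d cosθ + r = +0.23323 m.
|ω_lever| = |0.108·5.45·+0.23323| / 0.0924444 = 1.485 rad/s.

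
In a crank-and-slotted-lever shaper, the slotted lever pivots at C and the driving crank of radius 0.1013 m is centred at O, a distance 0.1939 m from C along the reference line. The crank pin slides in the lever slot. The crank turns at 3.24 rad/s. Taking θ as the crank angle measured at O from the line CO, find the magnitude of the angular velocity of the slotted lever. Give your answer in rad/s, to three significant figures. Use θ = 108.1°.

ω = 3.24 rad/s
Crank pin A relative to C: A = (d + r cosθ, r sinθ); lever angle φ = atan2(r sinθ, d + r cosθ).
Differentiating tanφ: φ̇ = rω(d cosθ + r)/(d² + r² + 2dr cosθ).
d² + r² + 2dr cosθ = |CA|² = 0.0356542 m²;  d cosθ + r = +0.04106 m.
|ω_lever| = |0.1013·3.24·+0.04106| / 0.0356542 = 0.37797 rad/s.

0.378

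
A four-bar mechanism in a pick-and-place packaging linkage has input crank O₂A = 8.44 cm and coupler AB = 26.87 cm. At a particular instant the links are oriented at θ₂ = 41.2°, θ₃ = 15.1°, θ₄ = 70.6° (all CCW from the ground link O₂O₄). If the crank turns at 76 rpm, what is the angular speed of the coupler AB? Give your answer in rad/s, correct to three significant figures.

1.49

ω₂ = 7.959 rad/s (from 76 rpm).
Differentiating the loop-closure r₂e^{iθ₂}+r₃e^{iθ₃}=r₁+r₄e^{iθ₄} gives r₂ω₂e^{iθ₂}+r₃ω₃e^{iθ₃}=r₄ω₄e^{iθ₄}.
Eliminating the other unknown: ω₃ = r₂ω₂ sin(θ₄−θ₂) / [r₃ sin(θ₃−θ₄)].
Numerator sine = +0.49090; denominator sine = -0.82413.
Result = 0.0844·7.959·(+0.49090) / (0.2687·(-0.82413)) = -1.4891 rad/s; magnitude 1.4891 rad/s.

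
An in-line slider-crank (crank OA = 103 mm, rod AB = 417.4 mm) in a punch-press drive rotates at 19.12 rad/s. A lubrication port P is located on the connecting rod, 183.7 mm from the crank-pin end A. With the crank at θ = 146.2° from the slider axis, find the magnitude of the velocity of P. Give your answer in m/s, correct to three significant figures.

1.35

ω = 19.12 rad/s.  Crank-pin speed |V_A| = rω = 1.9694 m/s, perpendicular to OA.
Rod angle: sinφ = −(r/L) sinθ ⇒ φ = -7.890°; ω_rod = −rω cosθ/√(L²−r²sin²θ) = +3.9582 rad/s.
V_P = V_A + ω_rod × AP, with AP = 0.1837 m along the rod.
Components: V_Px = −rω sinθ − a·ω_rod·sinφ = -0.99573 m/s;  V_Py = rω cosθ + a·ω_rod·cosφ = -0.91627 m/s.
|V_P| = √(V_Px² + V_Py²) = 1.3532 m/s.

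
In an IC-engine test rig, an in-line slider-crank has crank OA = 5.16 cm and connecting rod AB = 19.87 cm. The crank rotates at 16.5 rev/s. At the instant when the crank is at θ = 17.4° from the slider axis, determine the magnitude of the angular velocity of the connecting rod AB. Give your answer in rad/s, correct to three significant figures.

25.8

ω = 103.7 rad/s (converted from 16.5 rev/s).
The rod makes angle φ with the slider axis where L sinφ = r sinθ; differentiating, L cosφ·φ̇ = r ω cosθ.
L cosφ = √(L² − r² sin²θ) = 0.1981 m.
|ω_rod| = r ω |cosθ| / √(L² − r² sin²θ) = 0.0516·103.7·0.95424/0.1981 = 25.768 rad/s.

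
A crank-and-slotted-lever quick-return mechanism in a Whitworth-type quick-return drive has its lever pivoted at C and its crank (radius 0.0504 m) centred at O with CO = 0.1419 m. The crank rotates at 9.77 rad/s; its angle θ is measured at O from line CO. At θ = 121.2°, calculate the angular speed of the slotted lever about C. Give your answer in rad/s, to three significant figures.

ω = 9.77 rad/s
Crank pin A relative to C: A = (d + r cosθ, r sinθ); lever angle φ = atan2(r sinθ, d + r cosθ).
Differentiating tanφ: φ̇ = rω(d cosθ + r)/(d² + r² + 2dr cosθ).
d² + r² + 2dr cosθ = |CA|² = 0.0152662 m²;  d cosθ + r = -0.023108 m.
|ω_lever| = |0.0504·9.77·-0.023108| / 0.0152662 = 0.74535 rad/s.

0.745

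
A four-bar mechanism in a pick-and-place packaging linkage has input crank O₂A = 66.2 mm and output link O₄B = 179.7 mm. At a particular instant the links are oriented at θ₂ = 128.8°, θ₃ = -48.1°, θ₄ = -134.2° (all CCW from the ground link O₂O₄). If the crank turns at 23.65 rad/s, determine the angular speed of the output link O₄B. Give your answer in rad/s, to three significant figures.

ω₂ = 23.65 rad/s
Differentiating the loop-closure r₂e^{iθ₂}+r₃e^{iθ₃}=r₁+r₄e^{iθ₄} gives r₂ω₂e^{iθ₂}+r₃ω₃e^{iθ₃}=r₄ω₄e^{iθ₄}.
Eliminating the other unknown: ω₄ = r₂ω₂ sin(θ₂−θ₃) / [r₄ sin(θ₄−θ₃)].
Numerator sine = +0.05408; denominator sine = -0.99768.
Result = 0.0662·23.65·(+0.05408) / (0.1797·(-0.99768)) = -0.47225 rad/s; magnitude 0.47225 rad/s.

0.472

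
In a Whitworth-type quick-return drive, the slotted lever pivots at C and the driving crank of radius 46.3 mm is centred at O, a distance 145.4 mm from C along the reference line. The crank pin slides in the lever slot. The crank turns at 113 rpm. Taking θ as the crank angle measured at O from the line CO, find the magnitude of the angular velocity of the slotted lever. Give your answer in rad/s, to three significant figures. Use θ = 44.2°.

ω = 11.83 rad/s (from 113 rpm).
Crank pin A relative to C: A = (d + r cosθ, r sinθ); lever angle φ = atan2(r sinθ, d + r cosθ).
Differentiating tanφ: φ̇ = rω(d cosθ + r)/(d² + r² + 2dr cosθ).
d² + r² + 2dr cosθ = |CA|² = 0.0329374 m²;  d cosθ + r = +0.15054 m.
|ω_lever| = |0.0463·11.83·+0.15054| / 0.0329374 = 2.5041 rad/s.

2.50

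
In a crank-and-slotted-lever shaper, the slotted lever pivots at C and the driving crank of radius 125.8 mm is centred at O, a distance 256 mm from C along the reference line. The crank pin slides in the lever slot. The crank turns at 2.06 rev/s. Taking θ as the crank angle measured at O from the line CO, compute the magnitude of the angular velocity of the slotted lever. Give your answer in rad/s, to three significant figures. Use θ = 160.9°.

9.22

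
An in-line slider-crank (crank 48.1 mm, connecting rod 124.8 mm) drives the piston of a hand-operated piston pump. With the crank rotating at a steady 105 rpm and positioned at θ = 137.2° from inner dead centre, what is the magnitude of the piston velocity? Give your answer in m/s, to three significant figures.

0.254

ω = 2π·105/60 = 11 rad/s
For an in-line slider-crank, x = r cosθ + √(L² − r² sin²θ), so v = −rω sinθ·[1 + r cosθ/√(L² − r² sin²θ)].
With r = 0.0481 m, L = 0.1248 m, θ = 137.2°: √(L² − r² sin²θ) = 0.12044 m.
v = −0.0481·11·0.67944·[1 + 0.0481·-0.73373/0.12044] = -0.25405 m/s.
|v| = 0.25405 m/s.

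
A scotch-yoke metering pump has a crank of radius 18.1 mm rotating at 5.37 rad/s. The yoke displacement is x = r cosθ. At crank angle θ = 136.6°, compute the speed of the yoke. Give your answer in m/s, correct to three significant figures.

0.0668

ω = 5.37 rad/s
x = r cosθ ⇒ ẋ = −rω sinθ.
|v| = rω|sinθ| = 0.0181·5.37·|sin 136.6°| = 0.066783 m/s.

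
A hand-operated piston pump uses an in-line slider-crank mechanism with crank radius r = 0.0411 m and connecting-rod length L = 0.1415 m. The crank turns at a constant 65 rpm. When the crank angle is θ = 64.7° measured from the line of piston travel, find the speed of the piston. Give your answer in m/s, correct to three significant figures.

0.285

ω = 2π·65/60 = 6.807 rad/s
For an in-line slider-crank, x = r cosθ + √(L² − r² sin²θ), so v = −rω sinθ·[1 + r cosθ/√(L² − r² sin²θ)].
With r = 0.0411 m, L = 0.1415 m, θ = 64.7°: √(L² − r² sin²θ) = 0.13653 m.
v = −0.0411·6.807·0.90408·[1 + 0.0411·0.42736/0.13653] = -0.28546 m/s.
|v| = 0.28546 m/s.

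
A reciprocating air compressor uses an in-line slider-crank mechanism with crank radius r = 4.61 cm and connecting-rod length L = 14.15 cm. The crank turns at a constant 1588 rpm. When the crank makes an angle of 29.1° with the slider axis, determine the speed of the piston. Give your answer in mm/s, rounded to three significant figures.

4800

ω = 2π·1588/60 = 166.3 rad/s
For an in-line slider-crank, x = r cosθ + √(L² − r² sin²θ), so v = −rω sinθ·[1 + r cosθ/√(L² − r² sin²θ)].
With r = 0.0461 m, L = 0.1415 m, θ = 29.1°: √(L² − r² sin²θ) = 0.13971 m.
v = −0.0461·166.3·0.48634·[1 + 0.0461·0.87377/0.13971] = -4.8033 m/s.
|v| = 4.8033 m/s = 4803.3 mm/s.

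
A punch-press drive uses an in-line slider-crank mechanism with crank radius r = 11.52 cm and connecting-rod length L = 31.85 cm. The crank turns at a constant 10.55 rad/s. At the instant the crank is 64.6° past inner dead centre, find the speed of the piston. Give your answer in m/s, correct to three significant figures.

ω = 10.55 rad/s
For an in-line slider-crank, x = r cosθ + √(L² − r² sin²θ), so v = −rω sinθ·[1 + r cosθ/√(L² − r² sin²θ)].
With r = 0.1152 m, L = 0.3185 m, θ = 64.6°: √(L² − r² sin²θ) = 0.30102 m.
v = −0.1152·10.55·0.90334·[1 + 0.1152·0.42894/0.30102] = -1.2781 m/s.
|v| = 1.2781 m/s.

1.28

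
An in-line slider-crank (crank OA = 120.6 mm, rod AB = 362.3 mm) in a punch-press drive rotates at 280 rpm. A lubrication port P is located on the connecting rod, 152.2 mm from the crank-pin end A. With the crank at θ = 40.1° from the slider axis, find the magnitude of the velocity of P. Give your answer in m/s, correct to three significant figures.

2.97

ω = 29.32 rad/s.  Crank-pin speed |V_A| = rω = 3.5362 m/s, perpendicular to OA.
Rod angle: sinφ = −(r/L) sinθ ⇒ φ = -12.381°; ω_rod = −rω cosθ/√(L²−r²sin²θ) = -7.6437 rad/s.
V_P = V_A + ω_rod × AP, with AP = 0.1522 m along the rod.
Components: V_Px = −rω sinθ − a·ω_rod·sinφ = -2.5272 m/s;  V_Py = rω cosθ + a·ω_rod·cosφ = +1.5686 m/s.
|V_P| = √(V_Px² + V_Py²) = 2.9744 m/s.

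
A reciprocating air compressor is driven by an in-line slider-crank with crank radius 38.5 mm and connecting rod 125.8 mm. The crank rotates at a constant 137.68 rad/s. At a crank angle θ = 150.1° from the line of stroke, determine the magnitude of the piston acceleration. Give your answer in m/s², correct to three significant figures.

515

ω = 137.7 rad/s
x(θ) = r cosθ + √(L² − r² sin²θ); with ω constant, a = ω²·d²x/dθ².
d²x/dθ² = −r cosθ − r²(cos2θ)/√u − r⁴ sin²2θ/(4u^{3/2}),  u = L² − r² sin²θ = 0.0154573 m².
Substituting r = 0.0385 m, L = 0.1258 m, θ = 150.1°: d²x/dθ² = +0.027165 m.
a = ω²·d²x/dθ² = (137.7)²·(+0.027165) = +514.93 m/s²;  |a| = 514.93 m/s².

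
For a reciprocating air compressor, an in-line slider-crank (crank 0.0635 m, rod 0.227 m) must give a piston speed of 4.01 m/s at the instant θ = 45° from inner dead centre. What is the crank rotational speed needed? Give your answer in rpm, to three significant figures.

710

For an in-line slider-crank, |v_piston| = rω|sinθ|·[1 + r cosθ/√(L² − r² sin²θ)].
With r = 0.0635 m, L = 0.227 m, θ = 45°: the bracketed kinematic factor |dx/dθ| = 0.053962 m.
ω = v/|dx/dθ| = 4.01/0.053962 = 74.312 rad/s.
N = 60ω/(2π) = 709.62 rpm.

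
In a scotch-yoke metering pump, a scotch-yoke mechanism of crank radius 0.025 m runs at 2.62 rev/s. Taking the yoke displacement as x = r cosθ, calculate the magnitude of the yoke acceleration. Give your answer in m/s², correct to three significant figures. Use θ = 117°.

3.08

ω = 16.46 rad/s (from 2.62 rev/s).
x = r cosθ ⇒ ẍ = −rω² cosθ (ω constant).
|a| = rω²|cosθ| = 0.025·(16.46)²·|cos 117°| = 3.0757 m/s².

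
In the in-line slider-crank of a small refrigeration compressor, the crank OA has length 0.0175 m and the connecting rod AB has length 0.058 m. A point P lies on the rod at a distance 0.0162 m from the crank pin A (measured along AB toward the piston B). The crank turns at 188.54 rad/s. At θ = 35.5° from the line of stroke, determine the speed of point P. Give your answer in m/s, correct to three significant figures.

2.82

ω = 188.5 rad/s.  Crank-pin speed |V_A| = rω = 3.2995 m/s, perpendicular to OA.
Rod angle: sinφ = −(r/L) sinθ ⇒ φ = -10.091°; ω_rod = −rω cosθ/√(L²−r²sin²θ) = -47.04 rad/s.
V_P = V_A + ω_rod × AP, with AP = 0.0162 m along the rod.
Components: V_Px = −rω sinθ − a·ω_rod·sinφ = -2.0495 m/s;  V_Py = rω cosθ + a·ω_rod·cosφ = +1.9359 m/s.
|V_P| = √(V_Px² + V_Py²) = 2.8192 m/s.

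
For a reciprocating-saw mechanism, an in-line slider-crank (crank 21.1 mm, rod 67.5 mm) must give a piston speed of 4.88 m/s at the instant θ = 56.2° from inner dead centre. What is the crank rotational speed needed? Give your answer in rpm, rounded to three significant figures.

For an in-line slider-crank, |v_piston| = rω|sinθ|·[1 + r cosθ/√(L² − r² sin²θ)].
With r = 0.0211 m, L = 0.0675 m, θ = 56.2°: the bracketed kinematic factor |dx/dθ| = 0.020691 m.
ω = v/|dx/dθ| = 4.88/0.020691 = 235.85 rad/s.
N = 60ω/(2π) = 2252.2 rpm.

2250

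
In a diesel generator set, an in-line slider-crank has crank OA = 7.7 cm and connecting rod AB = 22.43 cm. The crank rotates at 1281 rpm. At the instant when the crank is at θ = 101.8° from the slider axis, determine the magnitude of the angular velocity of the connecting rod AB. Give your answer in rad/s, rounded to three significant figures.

10.00

ω = 134.1 rad/s (converted from 1281 rpm).
The rod makes angle φ with the slider axis where L sinφ = r sinθ; differentiating, L cosφ·φ̇ = r ω cosθ.
L cosφ = √(L² − r² sin²θ) = 0.21126 m.
|ω_rod| = r ω |cosθ| / √(L² − r² sin²θ) = 0.077·134.1·0.20450/0.21126 = 9.9987 rad/s.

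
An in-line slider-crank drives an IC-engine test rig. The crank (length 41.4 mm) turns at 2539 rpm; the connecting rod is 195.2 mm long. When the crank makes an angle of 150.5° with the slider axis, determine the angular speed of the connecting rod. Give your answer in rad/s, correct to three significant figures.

ω = 265.9 rad/s (converted from 2539 rpm).
The rod makes angle φ with the slider axis where L sinφ = r sinθ; differentiating, L cosφ·φ̇ = r ω cosθ.
L cosφ = √(L² − r² sin²θ) = 0.19413 m.
|ω_rod| = r ω |cosθ| / √(L² − r² sin²θ) = 0.0414·265.9·0.87036/0.19413 = 49.35 rad/s.

49.4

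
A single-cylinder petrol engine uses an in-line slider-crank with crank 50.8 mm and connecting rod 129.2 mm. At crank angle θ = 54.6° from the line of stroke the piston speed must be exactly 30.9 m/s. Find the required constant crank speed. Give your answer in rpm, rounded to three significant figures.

For an in-line slider-crank, |v_piston| = rω|sinθ|·[1 + r cosθ/√(L² − r² sin²θ)].
With r = 0.0508 m, L = 0.1292 m, θ = 54.6°: the bracketed kinematic factor |dx/dθ| = 0.051365 m.
ω = v/|dx/dθ| = 30.9/0.051365 = 601.57 rad/s.
N = 60ω/(2π) = 5744.6 rpm.

5740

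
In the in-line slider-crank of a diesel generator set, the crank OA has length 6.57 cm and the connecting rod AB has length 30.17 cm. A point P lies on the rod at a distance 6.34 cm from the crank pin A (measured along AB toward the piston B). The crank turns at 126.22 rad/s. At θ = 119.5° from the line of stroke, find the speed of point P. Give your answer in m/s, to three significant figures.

ω = 126.2 rad/s.  Crank-pin speed |V_A| = rω = 8.2927 m/s, perpendicular to OA.
Rod angle: sinφ = −(r/L) sinθ ⇒ φ = -10.926°; ω_rod = −rω cosθ/√(L²−r²sin²θ) = +13.785 rad/s.
V_P = V_A + ω_rod × AP, with AP = 0.0634 m along the rod.
Components: V_Px = −rω sinθ − a·ω_rod·sinφ = -7.0519 m/s;  V_Py = rω cosθ + a·ω_rod·cosφ = -3.2254 m/s.
|V_P| = √(V_Px² + V_Py²) = 7.7545 m/s.

7.75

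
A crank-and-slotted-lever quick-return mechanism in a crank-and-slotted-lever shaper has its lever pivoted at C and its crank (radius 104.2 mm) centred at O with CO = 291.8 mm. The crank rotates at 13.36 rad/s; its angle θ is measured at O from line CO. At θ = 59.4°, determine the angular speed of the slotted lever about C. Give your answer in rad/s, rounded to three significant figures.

2.77

ω = 13.36 rad/s
Crank pin A relative to C: A = (d + r cosθ, r sinθ); lever angle φ = atan2(r sinθ, d + r cosθ).
Differentiating tanφ: φ̇ = rω(d cosθ + r)/(d² + r² + 2dr cosθ).
d² + r² + 2dr cosθ = |CA|² = 0.12696 m²;  d cosθ + r = +0.25274 m.
|ω_lever| = |0.1042·13.36·+0.25274| / 0.12696 = 2.7713 rad/s.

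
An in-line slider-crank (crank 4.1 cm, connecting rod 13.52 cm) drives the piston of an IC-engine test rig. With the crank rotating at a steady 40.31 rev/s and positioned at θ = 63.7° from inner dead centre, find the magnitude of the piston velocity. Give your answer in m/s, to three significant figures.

10.6

ω = 2π·40.3 = 253.3 rad/s
For an in-line slider-crank, x = r cosθ + √(L² − r² sin²θ), so v = −rω sinθ·[1 + r cosθ/√(L² − r² sin²θ)].
With r = 0.041 m, L = 0.1352 m, θ = 63.7°: √(L² − r² sin²θ) = 0.13011 m.
v = −0.041·253.3·0.89649·[1 + 0.041·0.44307/0.13011] = -10.609 m/s.
|v| = 10.609 m/s.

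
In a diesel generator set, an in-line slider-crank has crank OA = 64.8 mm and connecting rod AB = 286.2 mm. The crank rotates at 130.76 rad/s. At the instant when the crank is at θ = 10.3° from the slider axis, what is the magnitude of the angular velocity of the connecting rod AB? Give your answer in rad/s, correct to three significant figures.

ω = 130.8 rad/s
The rod makes angle φ with the slider axis where L sinφ = r sinθ; differentiating, L cosφ·φ̇ = r ω cosθ.
L cosφ = √(L² − r² sin²θ) = 0.28597 m.
|ω_rod| = r ω |cosθ| / √(L² − r² sin²θ) = 0.0648·130.8·0.98389/0.28597 = 29.153 rad/s.

29.2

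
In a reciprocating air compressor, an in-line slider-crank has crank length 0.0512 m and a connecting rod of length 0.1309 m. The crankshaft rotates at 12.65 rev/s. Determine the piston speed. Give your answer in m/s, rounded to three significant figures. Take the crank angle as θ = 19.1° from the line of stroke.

1.83

ω = 2π·12.7 = 79.48 rad/s
For an in-line slider-crank, x = r cosθ + √(L² − r² sin²θ), so v = −rω sinθ·[1 + r cosθ/√(L² − r² sin²θ)].
With r = 0.0512 m, L = 0.1309 m, θ = 19.1°: √(L² − r² sin²θ) = 0.12982 m.
v = −0.0512·79.48·0.32722·[1 + 0.0512·0.94495/0.12982] = -1.8279 m/s.
|v| = 1.8279 m/s.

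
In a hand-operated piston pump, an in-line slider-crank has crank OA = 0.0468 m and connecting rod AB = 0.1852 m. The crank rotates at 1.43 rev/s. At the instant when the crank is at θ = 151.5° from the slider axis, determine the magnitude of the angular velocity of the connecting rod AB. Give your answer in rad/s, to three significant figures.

2.01

ω = 8.985 rad/s (converted from 1.43 rev/s).
The rod makes angle φ with the slider axis where L sinφ = r sinθ; differentiating, L cosφ·φ̇ = r ω cosθ.
L cosφ = √(L² − r² sin²θ) = 0.18385 m.
|ω_rod| = r ω |cosθ| / √(L² − r² sin²θ) = 0.0468·8.985·0.87882/0.18385 = 2.01 rad/s.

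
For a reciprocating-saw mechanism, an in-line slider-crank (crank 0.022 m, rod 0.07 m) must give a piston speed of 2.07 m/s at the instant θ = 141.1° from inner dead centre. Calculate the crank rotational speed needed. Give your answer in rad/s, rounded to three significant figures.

200

For an in-line slider-crank, |v_piston| = rω|sinθ|·[1 + r cosθ/√(L² − r² sin²θ)].
With r = 0.022 m, L = 0.07 m, θ = 141.1°: the bracketed kinematic factor |dx/dθ| = 0.010368 m.
ω = v/|dx/dθ| = 2.07/0.010368 = 199.65 rad/s.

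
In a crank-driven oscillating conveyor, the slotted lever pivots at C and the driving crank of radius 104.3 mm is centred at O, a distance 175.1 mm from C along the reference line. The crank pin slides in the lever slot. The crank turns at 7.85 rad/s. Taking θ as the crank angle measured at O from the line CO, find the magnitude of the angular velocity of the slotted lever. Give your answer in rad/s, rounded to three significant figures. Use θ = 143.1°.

2.37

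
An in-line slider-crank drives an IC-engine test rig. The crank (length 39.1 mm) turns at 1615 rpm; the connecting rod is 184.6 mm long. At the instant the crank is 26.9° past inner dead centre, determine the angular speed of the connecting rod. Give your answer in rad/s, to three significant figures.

ω = 169.1 rad/s (converted from 1615 rpm).
The rod makes angle φ with the slider axis where L sinφ = r sinθ; differentiating, L cosφ·φ̇ = r ω cosθ.
L cosφ = √(L² − r² sin²θ) = 0.18375 m.
|ω_rod| = r ω |cosθ| / √(L² − r² sin²θ) = 0.0391·169.1·0.89180/0.18375 = 32.093 rad/s.

32.1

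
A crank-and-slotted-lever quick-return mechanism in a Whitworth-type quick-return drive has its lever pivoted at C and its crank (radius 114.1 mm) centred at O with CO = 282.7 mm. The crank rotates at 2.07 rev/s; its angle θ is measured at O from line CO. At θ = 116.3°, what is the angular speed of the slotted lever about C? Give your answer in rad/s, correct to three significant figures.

0.257

ω = 13.01 rad/s (from 2.07 rev/s).
Crank pin A relative to C: A = (d + r cosθ, r sinθ); lever angle φ = atan2(r sinθ, d + r cosθ).
Differentiating tanφ: φ̇ = rω(d cosθ + r)/(d² + r² + 2dr cosθ).
d² + r² + 2dr cosθ = |CA|² = 0.0643546 m²;  d cosθ + r = -0.011156 m.
|ω_lever| = |0.1141·13.01·-0.011156| / 0.0643546 = 0.25726 rad/s.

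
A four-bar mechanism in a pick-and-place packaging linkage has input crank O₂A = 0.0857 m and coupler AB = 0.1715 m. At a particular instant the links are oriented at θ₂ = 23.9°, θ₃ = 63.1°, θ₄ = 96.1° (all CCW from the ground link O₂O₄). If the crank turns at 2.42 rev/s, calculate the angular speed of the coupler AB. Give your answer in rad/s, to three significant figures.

13.3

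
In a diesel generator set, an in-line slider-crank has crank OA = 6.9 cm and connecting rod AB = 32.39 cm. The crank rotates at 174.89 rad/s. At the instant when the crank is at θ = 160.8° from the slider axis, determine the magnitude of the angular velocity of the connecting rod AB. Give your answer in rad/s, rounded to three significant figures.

35.3

ω = 174.9 rad/s
The rod makes angle φ with the slider axis where L sinφ = r sinθ; differentiating, L cosφ·φ̇ = r ω cosθ.
L cosφ = √(L² − r² sin²θ) = 0.3231 m.
|ω_rod| = r ω |cosθ| / √(L² − r² sin²θ) = 0.069·174.9·0.94438/0.3231 = 35.271 rad/s.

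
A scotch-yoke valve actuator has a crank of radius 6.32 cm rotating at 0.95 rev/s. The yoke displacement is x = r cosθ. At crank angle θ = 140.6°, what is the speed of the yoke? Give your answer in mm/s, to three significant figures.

239

ω = 5.969 rad/s (from 0.95 rev/s).
x = r cosθ ⇒ ẋ = −rω sinθ.
|v| = rω|sinθ| = 0.0632·5.969·|sin 140.6°| = 0.23945 m/s = 239.45 mm/s.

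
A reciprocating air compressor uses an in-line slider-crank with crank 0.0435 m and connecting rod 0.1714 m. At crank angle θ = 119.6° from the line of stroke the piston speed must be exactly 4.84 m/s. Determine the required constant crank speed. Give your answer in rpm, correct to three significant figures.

1400

For an in-line slider-crank, |v_piston| = rω|sinθ|·[1 + r cosθ/√(L² − r² sin²θ)].
With r = 0.0435 m, L = 0.1714 m, θ = 119.6°: the bracketed kinematic factor |dx/dθ| = 0.032962 m.
ω = v/|dx/dθ| = 4.84/0.032962 = 146.84 rad/s.
N = 60ω/(2π) = 1402.2 rpm.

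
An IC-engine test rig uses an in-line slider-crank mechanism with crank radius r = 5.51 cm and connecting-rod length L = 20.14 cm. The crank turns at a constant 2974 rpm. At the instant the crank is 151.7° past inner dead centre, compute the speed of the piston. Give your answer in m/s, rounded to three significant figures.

6.16

ω = 2π·2974/60 = 311.4 rad/s
For an in-line slider-crank, x = r cosθ + √(L² − r² sin²θ), so v = −rω sinθ·[1 + r cosθ/√(L² − r² sin²θ)].
With r = 0.0551 m, L = 0.2014 m, θ = 151.7°: √(L² − r² sin²θ) = 0.1997 m.
v = −0.0551·311.4·0.47409·[1 + 0.0551·-0.88048/0.1997] = -6.159 m/s.
|v| = 6.159 m/s.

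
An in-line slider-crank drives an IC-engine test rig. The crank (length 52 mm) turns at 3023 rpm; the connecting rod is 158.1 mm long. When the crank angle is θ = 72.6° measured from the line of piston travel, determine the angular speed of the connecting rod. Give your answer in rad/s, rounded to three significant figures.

ω = 316.6 rad/s (converted from 3023 rpm).
The rod makes angle φ with the slider axis where L sinφ = r sinθ; differentiating, L cosφ·φ̇ = r ω cosθ.
L cosφ = √(L² − r² sin²θ) = 0.15011 m.
|ω_rod| = r ω |cosθ| / √(L² − r² sin²θ) = 0.052·316.6·0.29904/0.15011 = 32.793 rad/s.

32.8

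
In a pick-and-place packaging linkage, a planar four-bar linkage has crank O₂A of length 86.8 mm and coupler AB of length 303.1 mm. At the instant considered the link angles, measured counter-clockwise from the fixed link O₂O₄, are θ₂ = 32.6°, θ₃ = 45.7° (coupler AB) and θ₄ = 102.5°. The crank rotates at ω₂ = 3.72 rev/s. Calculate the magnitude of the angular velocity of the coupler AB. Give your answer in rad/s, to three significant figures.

ω₂ = 23.37 rad/s (from 3.72 rev/s).
Differentiating the loop-closure r₂e^{iθ₂}+r₃e^{iθ₃}=r₁+r₄e^{iθ₄} gives r₂ω₂e^{iθ₂}+r₃ω₃e^{iθ₃}=r₄ω₄e^{iθ₄}.
Eliminating the other unknown: ω₃ = r₂ω₂ sin(θ₄−θ₂) / [r₃ sin(θ₃−θ₄)].
Numerator sine = +0.93909; denominator sine = -0.83676.
Result = 0.0868·23.37·(+0.93909) / (0.3031·(-0.83676)) = -7.5121 rad/s; magnitude 7.5121 rad/s.

7.51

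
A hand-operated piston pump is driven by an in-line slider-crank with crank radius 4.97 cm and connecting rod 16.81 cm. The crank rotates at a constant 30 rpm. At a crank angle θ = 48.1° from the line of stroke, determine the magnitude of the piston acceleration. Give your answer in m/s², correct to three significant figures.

ω = 2π·30/60 = 3.142 rad/s
x(θ) = r cosθ + √(L² − r² sin²θ); with ω constant, a = ω²·d²x/dθ².
d²x/dθ² = −r cosθ − r²(cos2θ)/√u − r⁴ sin²2θ/(4u^{3/2}),  u = L² − r² sin²θ = 0.0268892 m².
Substituting r = 0.0497 m, L = 0.1681 m, θ = 48.1°: d²x/dθ² = -0.031906 m.
a = ω²·d²x/dθ² = (3.142)²·(-0.031906) = -0.3149 m/s²;  |a| = 0.3149 m/s².

0.315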